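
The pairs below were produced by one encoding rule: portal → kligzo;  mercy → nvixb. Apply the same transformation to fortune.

Each pair mirrors across the alphabet (p↔k, o↔l, r↔i): positions sum to 25. Each letter is replaced by its mirror in the alphabet: a↔z, b↔y, c↔x, and so on (the Atbash cipher).
For fortune: f↔u, o↔l, r↔i, t↔g, u↔f, n↔m, e↔v.

uligfmv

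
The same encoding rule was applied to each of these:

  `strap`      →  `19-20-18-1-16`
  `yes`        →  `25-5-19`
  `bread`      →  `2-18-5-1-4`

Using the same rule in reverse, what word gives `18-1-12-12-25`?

s is letter #19 and maps to 19: an offset of 0. Each letter is replaced by its alphabet position (a=1, b=2, …, z=26).
Undoing it on 18-1-12-12-25: 18=r, 1=a, 12=l, 12=l, 25=y.

rally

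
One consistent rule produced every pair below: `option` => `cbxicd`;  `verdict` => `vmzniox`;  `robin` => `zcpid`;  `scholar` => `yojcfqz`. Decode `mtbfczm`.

explore

o(14)→c(2) and p(15)→b(1) fit y≡25x+16 (mod 26); the inverse of 25 mod 26 is 25. This is an affine cipher: with a=0,…,z=25, each position x becomes (25x+16) mod 26.
Decoding mtbfczm: m(12)→25·(12−16)≡4=e; t(19)→25·(19−16)≡23=x; b(1)→25·(1−16)≡15=p; f(5)→25·(5−16)≡11=l; c(2)→25·(2−16)≡14=o; z(25)→25·(25−16)≡17=r; m(12)→25·(12−16)≡4=e (all mod 26).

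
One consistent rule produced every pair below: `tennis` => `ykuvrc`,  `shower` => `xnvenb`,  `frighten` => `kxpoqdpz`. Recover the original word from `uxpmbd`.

In tennis: t→y is +5, e→k is +6, n→u is +7, n→v is +8 — the shift increases by 1 each position. Letter i (0-indexed) is shifted by i+5, so successive shifts are 5, 6, 7, ….
Reversing it on uxpmbd: u−5=p, x−6=r, p−7=i, m−8=e, b−9=s, d−10=t.

priest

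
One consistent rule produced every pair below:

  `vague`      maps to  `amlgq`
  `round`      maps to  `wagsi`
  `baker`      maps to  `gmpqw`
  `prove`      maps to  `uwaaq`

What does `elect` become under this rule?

qqqhy

The shift depends on letter class: consonant v→a is +5, but vowel a→m is +12. Vowels shift forward by 12 and consonants shift forward by 5.
For elect: e(vowel)+12=q, l(cons)+5=q, e(vowel)+12=q, c(cons)+5=h, t(cons)+5=y.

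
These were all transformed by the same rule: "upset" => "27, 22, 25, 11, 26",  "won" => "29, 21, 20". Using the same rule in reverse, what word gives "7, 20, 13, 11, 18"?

u is letter #21 and maps to 27: an offset of 6. The number is (letter's place in the alphabet, a=1) + 6.
Decoding 7, 20, 13, 11, 18: 7→(7−6)÷1=1=a, 20→(20−6)÷1=14=n, 13→(13−6)÷1=7=g, 11→(11−6)÷1=5=e, 18→(18−6)÷1=12=l.

angel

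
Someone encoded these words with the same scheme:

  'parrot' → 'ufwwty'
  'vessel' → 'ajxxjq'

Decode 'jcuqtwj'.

Compare letters: p→u is +5, a→f is +5, r→w is +5 — a constant shift. This is a Caesar cipher with shift 5.
Reversing it on jcuqtwj: j−5=e, c−5=x, u−5=p, q−5=l, t−5=o, w−5=r, j−5=e.

explore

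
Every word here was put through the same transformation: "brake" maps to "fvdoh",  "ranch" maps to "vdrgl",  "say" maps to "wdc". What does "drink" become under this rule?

The rule splits by letter class: vowels +3, consonants +4.
On drink: d(cons)+4=h, r(cons)+4=v, i(vowel)+3=l, n(cons)+4=r, k(cons)+4=o.

hvlro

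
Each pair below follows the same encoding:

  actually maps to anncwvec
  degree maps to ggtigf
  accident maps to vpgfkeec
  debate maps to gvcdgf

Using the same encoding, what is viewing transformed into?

ipkygkx

The output letters match the input read backwards, each shifted +2: actually reversed is yllautca. The word is reversed, then every letter is shifted forward by 2.
Applying it to viewing: reverse → gniweiv; then shift: g+2=i, n+2=p, i+2=k, w+2=y, e+2=g, i+2=k, v+2=x.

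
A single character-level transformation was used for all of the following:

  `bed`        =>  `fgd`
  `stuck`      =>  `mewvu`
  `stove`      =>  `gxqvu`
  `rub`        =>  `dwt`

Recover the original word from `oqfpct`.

random

The output letters match the input read backwards, each shifted +2: bed reversed is deb. Read the word backwards and shift each letter +2.
Reversing it on oqfpct: shift back: o−2=m, q−2=o, f−2=d, p−2=n, c−2=a, t−2=r → modnar; then reverse → random.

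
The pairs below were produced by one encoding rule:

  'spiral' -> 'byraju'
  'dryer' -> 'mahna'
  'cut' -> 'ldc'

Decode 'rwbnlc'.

Compare letters: s→b is +9, p→y is +9, i→r is +9 — a constant shift. Each letter is shifted forward by 9 in the alphabet (a Caesar shift of +9).
Undoing it on rwbnlc: r−9=i, w−9=n, b−9=s, n−9=e, l−9=c, c−9=t.

insect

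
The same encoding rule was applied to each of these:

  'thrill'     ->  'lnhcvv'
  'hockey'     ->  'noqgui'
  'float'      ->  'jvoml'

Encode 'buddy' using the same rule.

baffi

t(19)→l(11) and h(7)→n(13) fit y≡15x+12 (mod 26); the inverse of 15 mod 26 is 7. This is an affine cipher: with a=0,…,z=25, each position x becomes (15x+12) mod 26.
On buddy: b(1)→15·1+12≡1=b; u(20)→15·20+12≡0=a; d(3)→15·3+12≡5=f; d(3)→15·3+12≡5=f; y(24)→15·24+12≡8=i (all mod 26).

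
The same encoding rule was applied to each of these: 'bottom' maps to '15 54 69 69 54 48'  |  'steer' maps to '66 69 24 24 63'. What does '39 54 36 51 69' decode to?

joint

With a=1..z=26, the number is 3·pos + 9.
Undoing it on 39 54 36 51 69: 39→(39−9)÷3=10=j, 54→(54−9)÷3=15=o, 36→(36−9)÷3=9=i, 51→(51−9)÷3=14=n, 69→(69−9)÷3=20=t.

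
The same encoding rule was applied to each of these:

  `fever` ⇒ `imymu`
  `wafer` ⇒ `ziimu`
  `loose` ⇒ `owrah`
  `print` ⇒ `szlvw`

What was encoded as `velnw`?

swift

Shifts by position in fever: pos 0: f→i (+3), pos 1: e→m (+8), pos 2: v→y (+3), pos 3: e→m (+8) — repeating every 2. A repeating key of period 2 is used — shifts +3, +8 over and over.
Decoding velnw: v−3=s, e−8=w, l−3=i, n−8=f, w−3=t.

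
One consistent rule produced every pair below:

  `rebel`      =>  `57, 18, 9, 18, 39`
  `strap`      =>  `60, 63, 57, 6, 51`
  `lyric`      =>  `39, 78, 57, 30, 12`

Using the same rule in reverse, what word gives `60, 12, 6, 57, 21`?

scarf

r(#18)→57 and e(#5)→18: differences scale by 3, so n = 3·pos + 3. Each letter becomes 3×(its alphabet position, a=1..z=26) + 3.
Undoing it on 60, 12, 6, 57, 21: 60→(60−3)÷3=19=s, 12→(12−3)÷3=3=c, 6→(6−3)÷3=1=a, 57→(57−3)÷3=18=r, 21→(21−3)÷3=6=f.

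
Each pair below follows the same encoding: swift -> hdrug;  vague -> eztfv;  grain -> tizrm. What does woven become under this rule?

dlevm

Each pair mirrors across the alphabet (s↔h, w↔d, i↔r): positions sum to 25. Each letter is replaced by its mirror in the alphabet: a↔z, b↔y, c↔x, and so on (the Atbash cipher).
On woven: w↔d, o↔l, v↔e, e↔v, n↔m.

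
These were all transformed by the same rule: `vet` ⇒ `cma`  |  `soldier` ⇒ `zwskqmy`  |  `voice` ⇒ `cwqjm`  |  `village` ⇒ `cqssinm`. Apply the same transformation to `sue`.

zcm

The shift depends on letter class: consonant v→c is +7, but vowel e→m is +8. Vowels shift forward by 8 and consonants shift forward by 7.
On sue: s(cons)+7=z, u(vowel)+8=c, e(vowel)+8=m.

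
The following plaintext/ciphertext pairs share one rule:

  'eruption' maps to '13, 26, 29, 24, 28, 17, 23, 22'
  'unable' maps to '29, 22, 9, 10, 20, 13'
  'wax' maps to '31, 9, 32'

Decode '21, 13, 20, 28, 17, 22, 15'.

melting

e is letter #5 and maps to 13: an offset of 8. Each letter is replaced by its alphabet position (a=1..z=26) + 8.
Reversing it on 21, 13, 20, 28, 17, 22, 15: 21→(21−8)÷1=13=m, 13→(13−8)÷1=5=e, 20→(20−8)÷1=12=l, 28→(28−8)÷1=20=t, 17→(17−8)÷1=9=i, 22→(22−8)÷1=14=n, 15→(15−8)÷1=7=g.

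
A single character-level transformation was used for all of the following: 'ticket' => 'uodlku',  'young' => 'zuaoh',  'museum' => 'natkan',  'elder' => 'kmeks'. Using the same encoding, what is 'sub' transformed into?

The shift depends on letter class: consonant t→u is +1, but vowel i→o is +6. Vowels shift forward by 6 and consonants shift forward by 1.
For sub: s(cons)+1=t, u(vowel)+6=a, b(cons)+1=c.

tac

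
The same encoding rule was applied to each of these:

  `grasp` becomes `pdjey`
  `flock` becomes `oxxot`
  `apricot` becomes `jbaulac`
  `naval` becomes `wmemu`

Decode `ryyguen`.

impulse

Shifts by position in grasp: pos 0: g→p (+9), pos 1: r→d (+12), pos 2: a→j (+9), pos 3: s→e (+12) — repeating every 2. The shifts repeat in a cycle of length 2: positions 0,1,… shift by +9, +12, then the pattern repeats.
Reversing it on ryyguen: r−9=i, y−12=m, y−9=p, g−12=u, u−9=l, e−12=s, n−9=e.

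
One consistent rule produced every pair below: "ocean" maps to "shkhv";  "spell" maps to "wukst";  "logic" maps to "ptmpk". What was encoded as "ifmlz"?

eager

In ocean: o→s is +4, c→h is +5, e→k is +6, a→h is +7 — the shift increases by 1 each position. The shift increases by 1 at each position, starting from +4: 4, 5, 6, ….
Decoding ifmlz: i−4=e, f−5=a, m−6=g, l−7=e, z−8=r.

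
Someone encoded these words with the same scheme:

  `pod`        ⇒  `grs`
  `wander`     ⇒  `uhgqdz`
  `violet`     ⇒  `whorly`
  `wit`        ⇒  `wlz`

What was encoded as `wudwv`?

The output letters match the input read backwards, each shifted +3: pod reversed is dop. Read the word backwards and shift each letter +3.
Decoding wudwv: shift back: w−3=t, u−3=r, d−3=a, w−3=t, v−3=s → trats; then reverse → start.

start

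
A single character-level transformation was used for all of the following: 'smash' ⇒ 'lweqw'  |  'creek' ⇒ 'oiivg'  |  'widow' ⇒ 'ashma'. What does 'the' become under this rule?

The output letters match the input read backwards, each shifted +4: smash reversed is hsams. The word is reversed, then every letter is shifted forward by 4.
Applying it to the: reverse → eht; then shift: e+4=i, h+4=l, t+4=x.

ilx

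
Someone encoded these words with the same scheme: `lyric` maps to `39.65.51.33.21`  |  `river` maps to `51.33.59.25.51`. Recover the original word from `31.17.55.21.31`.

hatch

l(#12)→39 and y(#25)→65: differences scale by 2, so n = 2·pos + 15. Each letter becomes 2×(its alphabet position, a=1..z=26) + 15.
Reversing it on 31.17.55.21.31: 31→(31−15)÷2=8=h, 17→(17−15)÷2=1=a, 55→(55−15)÷2=20=t, 21→(21−15)÷2=3=c, 31→(31−15)÷2=8=h.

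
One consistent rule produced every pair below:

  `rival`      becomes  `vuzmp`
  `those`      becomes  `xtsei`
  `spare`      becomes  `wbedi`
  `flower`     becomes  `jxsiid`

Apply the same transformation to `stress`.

wfvqwe

Shifts by position in rival: pos 0: r→v (+4), pos 1: i→u (+12), pos 2: v→z (+4), pos 3: a→m (+12) — repeating every 2. A repeating key of period 2 is used — shifts +4, +12 over and over.
On stress: s+4=w, t+12=f, r+4=v, e+12=q, s+4=w, s+12=e.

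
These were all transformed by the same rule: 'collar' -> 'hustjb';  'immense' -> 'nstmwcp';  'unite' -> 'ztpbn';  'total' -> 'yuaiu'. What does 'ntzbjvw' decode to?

In collar: c→h is +5, o→u is +6, l→s is +7, l→t is +8 — the shift increases by 1 each position. Each letter shifts forward by (position + 5), i.e. 5, 6, 7, … — the shift grows by one for each successive letter.
Reversing it on ntzbjvw: n−5=i, t−6=n, z−7=s, b−8=t, j−9=a, v−10=l, w−11=l.

install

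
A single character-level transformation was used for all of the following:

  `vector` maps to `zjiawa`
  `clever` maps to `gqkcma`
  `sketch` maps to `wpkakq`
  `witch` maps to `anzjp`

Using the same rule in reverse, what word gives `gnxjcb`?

The shift increases by 1 at each position, starting from +4: 4, 5, 6, ….
Undoing it on gnxjcb: g−4=c, n−5=i, x−6=r, j−7=c, c−8=u, b−9=s.

circus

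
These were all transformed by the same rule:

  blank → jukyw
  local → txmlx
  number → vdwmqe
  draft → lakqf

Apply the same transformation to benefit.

jnxprvh

In blank: b→j is +8, l→u is +9, a→k is +10, n→y is +11 — the shift increases by 1 each position. The shift increases by 1 at each position, starting from +8: 8, 9, 10, ….
Applying it to benefit: b+8=j, e+9=n, n+10=x, e+11=p, f+12=r, i+13=v, t+14=h.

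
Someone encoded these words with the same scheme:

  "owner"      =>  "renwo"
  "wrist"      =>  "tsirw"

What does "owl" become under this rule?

The output letters match the input read backwards: owner reversed is renwo. The word is simply reversed.
Applying it to owl: reverse → lwo.

lwo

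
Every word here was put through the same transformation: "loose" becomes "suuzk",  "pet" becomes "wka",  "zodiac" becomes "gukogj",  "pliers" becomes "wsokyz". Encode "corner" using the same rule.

Vowels shift forward by 6 and consonants shift forward by 7.
Applying it to corner: c(cons)+7=j, o(vowel)+6=u, r(cons)+7=y, n(cons)+7=u, e(vowel)+6=k, r(cons)+7=y.

juyuky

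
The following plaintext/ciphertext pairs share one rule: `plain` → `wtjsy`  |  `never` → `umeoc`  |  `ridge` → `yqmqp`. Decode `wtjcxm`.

plasma

In plain: p→w is +7, l→t is +8, a→j is +9, i→s is +10 — the shift increases by 1 each position. Letter i (0-indexed) is shifted by i+7, so successive shifts are 7, 8, 9, ….
Reversing it on wtjcxm: w−7=p, t−8=l, j−9=a, c−10=s, x−11=m, m−12=a.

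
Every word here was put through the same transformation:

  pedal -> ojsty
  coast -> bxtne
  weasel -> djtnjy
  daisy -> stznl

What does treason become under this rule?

ewjtnxg

p(15)→o(14) and e(4)→j(9) fit y≡17x+19 (mod 26); the inverse of 17 mod 26 is 23. Treating letters as 0–25, the rule is x ↦ 17x + 19 (mod 26).
For treason: t(19)→17·19+19≡4=e; r(17)→17·17+19≡22=w; e(4)→17·4+19≡9=j; a(0)→17·0+19≡19=t; s(18)→17·18+19≡13=n; o(14)→17·14+19≡23=x; n(13)→17·13+19≡6=g (all mod 26).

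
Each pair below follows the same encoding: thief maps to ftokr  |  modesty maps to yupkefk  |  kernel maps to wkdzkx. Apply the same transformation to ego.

The rule splits by letter class: vowels +6, consonants +12.
On ego: e(vowel)+6=k, g(cons)+12=s, o(vowel)+6=u.

ksu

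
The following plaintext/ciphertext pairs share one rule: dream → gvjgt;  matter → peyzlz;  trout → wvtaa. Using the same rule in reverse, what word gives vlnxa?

shirt

In dream: d→g is +3, r→v is +4, e→j is +5, a→g is +6 — the shift increases by 1 each position. Letter i (0-indexed) is shifted by i+3, so successive shifts are 3, 4, 5, ….
Undoing it on vlnxa: v−3=s, l−4=h, n−5=i, x−6=r, a−7=t.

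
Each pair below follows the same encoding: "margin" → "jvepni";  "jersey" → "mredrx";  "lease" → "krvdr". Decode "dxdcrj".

m(12)→j(9) and a(0)→v(21) fit y≡25x+21 (mod 26); the inverse of 25 mod 26 is 25. Treating letters as 0–25, the rule is x ↦ 25x + 21 (mod 26).
Decoding dxdcrj: d(3)→25·(3−21)≡18=s; x(23)→25·(23−21)≡24=y; d(3)→25·(3−21)≡18=s; c(2)→25·(2−21)≡19=t; r(17)→25·(17−21)≡4=e; j(9)→25·(9−21)≡12=m (all mod 26).

system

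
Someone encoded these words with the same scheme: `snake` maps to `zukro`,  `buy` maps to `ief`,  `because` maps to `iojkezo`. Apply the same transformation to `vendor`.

coukyy

The shift depends on letter class: consonant s→z is +7, but vowel a→k is +10. The rule splits by letter class: vowels +10, consonants +7.
For vendor: v(cons)+7=c, e(vowel)+10=o, n(cons)+7=u, d(cons)+7=k, o(vowel)+10=y, r(cons)+7=y.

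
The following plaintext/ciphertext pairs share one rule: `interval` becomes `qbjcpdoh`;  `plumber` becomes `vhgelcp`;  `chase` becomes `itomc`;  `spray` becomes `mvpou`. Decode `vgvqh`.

pupil

i(8)→q(16) and n(13)→b(1) fit y≡23x+14 (mod 26); the inverse of 23 mod 26 is 17. Treating letters as 0–25, the rule is x ↦ 23x + 14 (mod 26).
Undoing it on vgvqh: v(21)→17·(21−14)≡15=p; g(6)→17·(6−14)≡20=u; v(21)→17·(21−14)≡15=p; q(16)→17·(16−14)≡8=i; h(7)→17·(7−14)≡11=l (all mod 26).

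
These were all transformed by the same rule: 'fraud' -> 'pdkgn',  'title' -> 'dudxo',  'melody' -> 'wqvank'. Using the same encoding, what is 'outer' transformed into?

Shifts by position in fraud: pos 0: f→p (+10), pos 1: r→d (+12), pos 2: a→k (+10), pos 3: u→g (+12) — repeating every 2. It's a Vigenère-style cipher with numeric key [10,12]: position i shifts by key[i mod 2].
On outer: o+10=y, u+12=g, t+10=d, e+12=q, r+10=b.

ygdqb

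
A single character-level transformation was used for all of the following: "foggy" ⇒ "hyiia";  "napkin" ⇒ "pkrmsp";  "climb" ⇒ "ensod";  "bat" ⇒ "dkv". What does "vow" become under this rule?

xyy

The shift depends on letter class: consonant f→h is +2, but vowel o→y is +10. The rule splits by letter class: vowels +10, consonants +2.
For vow: v(cons)+2=x, o(vowel)+10=y, w(cons)+2=y.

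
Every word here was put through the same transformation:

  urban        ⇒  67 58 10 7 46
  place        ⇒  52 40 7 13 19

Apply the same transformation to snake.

u(#21)→67 and r(#18)→58: differences scale by 3, so n = 3·pos + 4. Each letter becomes 3×(its alphabet position, a=1..z=26) + 4.
Applying it to snake: s=19→61, n=14→46, a=1→7, k=11→37, e=5→19.

61 46 7 37 19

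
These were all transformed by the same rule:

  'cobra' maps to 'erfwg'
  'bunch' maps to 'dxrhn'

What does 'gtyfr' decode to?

Each letter shifts forward by (position + 2), i.e. 2, 3, 4, … — the shift grows by one for each successive letter.
Reversing it on gtyfr: g−2=e, t−3=q, y−4=u, f−5=a, r−6=l.

equal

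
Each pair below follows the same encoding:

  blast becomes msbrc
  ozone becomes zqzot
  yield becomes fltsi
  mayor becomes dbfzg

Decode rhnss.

b(1)→m(12) and l(11)→s(18) fit y≡11x+1 (mod 26); the inverse of 11 mod 26 is 19. Each letter's alphabet position (a=0..z=25) is mapped through 11·x+1 mod 26 — an affine cipher.
Reversing it on rhnss: r(17)→19·(17−1)≡18=s; h(7)→19·(7−1)≡10=k; n(13)→19·(13−1)≡20=u; s(18)→19·(18−1)≡11=l; s(18)→19·(18−1)≡11=l (all mod 26).

skull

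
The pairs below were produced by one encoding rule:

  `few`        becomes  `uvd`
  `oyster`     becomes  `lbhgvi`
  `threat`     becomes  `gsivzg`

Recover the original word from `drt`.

wig

Each letter is replaced by its mirror in the alphabet: a↔z, b↔y, c↔x, and so on (the Atbash cipher).
Decoding drt: d↔w, r↔i, t↔g.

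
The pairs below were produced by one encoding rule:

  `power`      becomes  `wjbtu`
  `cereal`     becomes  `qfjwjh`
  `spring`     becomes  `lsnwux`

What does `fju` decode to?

pea

The output letters match the input read backwards, each shifted +5: power reversed is rewop. Two steps: reverse the string, then apply a Caesar shift of +5.
Reversing it on fju: shift back: f−5=a, j−5=e, u−5=p → aep; then reverse → pea.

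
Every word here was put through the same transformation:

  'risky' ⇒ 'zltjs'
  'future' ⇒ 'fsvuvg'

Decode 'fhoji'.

hinge

The output letters match the input read backwards, each shifted +1: risky reversed is yksir. The word is reversed, then every letter is shifted forward by 1.
Reversing it on fhoji: shift back: f−1=e, h−1=g, o−1=n, j−1=i, i−1=h → egnih; then reverse → hinge.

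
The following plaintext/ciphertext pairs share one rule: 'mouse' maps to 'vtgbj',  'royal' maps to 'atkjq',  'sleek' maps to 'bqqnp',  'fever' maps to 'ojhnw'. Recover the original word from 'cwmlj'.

trace

The shifts repeat in a cycle of length 3: positions 0,1,… shift by +9, +5, +12, then the pattern repeats.
Reversing it on cwmlj: c−9=t, w−5=r, m−12=a, l−9=c, j−5=e.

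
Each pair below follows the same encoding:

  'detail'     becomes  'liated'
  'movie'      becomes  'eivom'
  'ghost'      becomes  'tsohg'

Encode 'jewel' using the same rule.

lewej

The output letters match the input read backwards: detail reversed is liated. It's just the letters in reverse order.
On jewel: reverse → lewej.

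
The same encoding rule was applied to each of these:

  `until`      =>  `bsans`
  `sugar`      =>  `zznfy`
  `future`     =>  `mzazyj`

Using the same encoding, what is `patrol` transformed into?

wfawvq

Shifts by position in until: pos 0: u→b (+7), pos 1: n→s (+5), pos 2: t→a (+7), pos 3: i→n (+5) — repeating every 2. The shifts repeat in a cycle of length 2: positions 0,1,… shift by +7, +5, then the pattern repeats.
Applying it to patrol: p+7=w, a+5=f, t+7=a, r+5=w, o+7=v, l+5=q.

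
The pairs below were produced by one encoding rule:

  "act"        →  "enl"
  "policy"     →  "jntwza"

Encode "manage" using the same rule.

prlylx

The output letters match the input read backwards, each shifted +11: act reversed is tca. Two steps: reverse the string, then apply a Caesar shift of +11.
Applying it to manage: reverse → eganam; then shift: e+11=p, g+11=r, a+11=l, n+11=y, a+11=l, m+11=x.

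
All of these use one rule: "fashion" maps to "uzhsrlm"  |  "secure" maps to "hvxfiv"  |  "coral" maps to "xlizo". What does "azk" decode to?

Each pair mirrors across the alphabet (f↔u, a↔z, s↔h): positions sum to 25. Each letter is replaced by its mirror in the alphabet: a↔z, b↔y, c↔x, and so on (the Atbash cipher).
Undoing it on azk: a↔z, z↔a, k↔p.

zap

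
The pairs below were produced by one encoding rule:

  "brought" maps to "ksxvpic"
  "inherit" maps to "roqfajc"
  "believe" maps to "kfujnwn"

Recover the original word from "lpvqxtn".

Shifts by position in brought: pos 0: b→k (+9), pos 1: r→s (+1), pos 2: o→x (+9), pos 3: u→v (+1) — repeating every 2. It's a Vigenère-style cipher with numeric key [9,1]: position i shifts by key[i mod 2].
Undoing it on lpvqxtn: l−9=c, p−1=o, v−9=m, q−1=p, x−9=o, t−1=s, n−9=e.

compose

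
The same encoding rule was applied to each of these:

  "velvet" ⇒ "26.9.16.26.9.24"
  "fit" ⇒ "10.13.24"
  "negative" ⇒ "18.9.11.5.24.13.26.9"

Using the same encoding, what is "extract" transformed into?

Each letter is replaced by its alphabet position (a=1..z=26) + 4.
Applying it to extract: e=5→9, x=24→28, t=20→24, r=18→22, a=1→5, c=3→7, t=20→24.

9.28.24.22.5.7.24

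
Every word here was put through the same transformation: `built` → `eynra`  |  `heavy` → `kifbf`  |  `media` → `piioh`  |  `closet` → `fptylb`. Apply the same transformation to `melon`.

In built: b→e is +3, u→y is +4, i→n is +5, l→r is +6 — the shift increases by 1 each position. Each letter shifts forward by (position + 3), i.e. 3, 4, 5, … — the shift grows by one for each successive letter.
Applying it to melon: m+3=p, e+4=i, l+5=q, o+6=u, n+7=u.

piquu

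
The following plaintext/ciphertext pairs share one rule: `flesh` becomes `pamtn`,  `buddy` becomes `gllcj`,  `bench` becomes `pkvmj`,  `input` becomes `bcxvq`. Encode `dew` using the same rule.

eml

The output letters match the input read backwards, each shifted +8: flesh reversed is hself. Read the word backwards and shift each letter +8.
Applying it to dew: reverse → wed; then shift: w+8=e, e+8=m, d+8=l.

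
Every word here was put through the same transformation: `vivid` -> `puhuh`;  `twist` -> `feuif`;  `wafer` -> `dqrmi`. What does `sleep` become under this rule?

The word is reversed, then every letter is shifted forward by 12.
For sleep: reverse → peels; then shift: p+12=b, e+12=q, e+12=q, l+12=x, s+12=e.

bqqxe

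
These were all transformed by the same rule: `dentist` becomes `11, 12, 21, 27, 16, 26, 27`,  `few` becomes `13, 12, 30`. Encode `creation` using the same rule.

d is letter #4 and maps to 11: an offset of 7. The number is (letter's place in the alphabet, a=1) + 7.
Applying it to creation: c=3→10, r=18→25, e=5→12, a=1→8, t=20→27, i=9→16, o=15→22, n=14→21.

10, 25, 12, 8, 27, 16, 22, 21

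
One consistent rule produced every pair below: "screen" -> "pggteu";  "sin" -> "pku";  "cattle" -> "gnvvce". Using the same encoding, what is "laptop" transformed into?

The output letters match the input read backwards, each shifted +2: screen reversed is neercs. The word is reversed, then every letter is shifted forward by 2.
Applying it to laptop: reverse → potpal; then shift: p+2=r, o+2=q, t+2=v, p+2=r, a+2=c, l+2=n.

rqvrcn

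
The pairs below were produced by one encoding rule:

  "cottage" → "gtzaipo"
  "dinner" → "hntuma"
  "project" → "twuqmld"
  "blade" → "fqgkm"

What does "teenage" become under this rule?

xjkuipo

In cottage: c→g is +4, o→t is +5, t→z is +6, t→a is +7 — the shift increases by 1 each position. Letter i (0-indexed) is shifted by i+4, so successive shifts are 4, 5, 6, ….
Applying it to teenage: t+4=x, e+5=j, e+6=k, n+7=u, a+8=i, g+9=p, e+10=o.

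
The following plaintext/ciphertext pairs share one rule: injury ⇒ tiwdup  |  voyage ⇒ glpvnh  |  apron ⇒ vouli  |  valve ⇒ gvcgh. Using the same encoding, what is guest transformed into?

i(8)→t(19) and n(13)→i(8) fit y≡3x+21 (mod 26); the inverse of 3 mod 26 is 9. Treating letters as 0–25, the rule is x ↦ 3x + 21 (mod 26).
Applying it to guest: g(6)→3·6+21≡13=n; u(20)→3·20+21≡3=d; e(4)→3·4+21≡7=h; s(18)→3·18+21≡23=x; t(19)→3·19+21≡0=a (all mod 26).

ndhxa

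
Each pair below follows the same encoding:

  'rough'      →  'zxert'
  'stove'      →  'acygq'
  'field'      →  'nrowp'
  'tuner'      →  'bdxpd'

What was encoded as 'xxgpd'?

power

In rough: r→z is +8, o→x is +9, u→e is +10, g→r is +11 — the shift increases by 1 each position. Letter i (0-indexed) is shifted by i+8, so successive shifts are 8, 9, 10, ….
Undoing it on xxgpd: x−8=p, x−9=o, g−10=w, p−11=e, d−12=r.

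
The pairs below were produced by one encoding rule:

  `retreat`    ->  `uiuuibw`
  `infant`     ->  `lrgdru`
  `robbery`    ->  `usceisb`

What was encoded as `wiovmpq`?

Shifts by position in retreat: pos 0: r→u (+3), pos 1: e→i (+4), pos 2: t→u (+1), pos 3: r→u (+3), pos 4: e→i (+4), pos 5: a→b (+1) — repeating every 3. The shifts repeat in a cycle of length 3: positions 0,1,… shift by +3, +4, +1, then the pattern repeats.
Undoing it on wiovmpq: w−3=t, i−4=e, o−1=n, v−3=s, m−4=i, p−1=o, q−3=n.

tension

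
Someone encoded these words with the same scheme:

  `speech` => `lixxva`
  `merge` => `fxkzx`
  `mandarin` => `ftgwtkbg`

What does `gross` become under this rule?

It's a constant shift of +19 (ROT19).
Applying it to gross: g+19=z, r+19=k, o+19=h, s+19=l, s+19=l.

zkhll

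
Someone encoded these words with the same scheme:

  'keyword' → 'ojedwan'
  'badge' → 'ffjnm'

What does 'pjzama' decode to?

In keyword: k→o is +4, e→j is +5, y→e is +6, w→d is +7 — the shift increases by 1 each position. The shift increases by 1 at each position, starting from +4: 4, 5, 6, ….
Decoding pjzama: p−4=l, j−5=e, z−6=t, a−7=t, m−8=e, a−9=r.

letter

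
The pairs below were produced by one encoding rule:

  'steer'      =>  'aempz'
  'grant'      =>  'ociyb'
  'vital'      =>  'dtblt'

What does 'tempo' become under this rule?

bpuaw

Shifts by position in steer: pos 0: s→a (+8), pos 1: t→e (+11), pos 2: e→m (+8), pos 3: e→p (+11) — repeating every 2. The shifts repeat in a cycle of length 2: positions 0,1,… shift by +8, +11, then the pattern repeats.
On tempo: t+8=b, e+11=p, m+8=u, p+11=a, o+8=w.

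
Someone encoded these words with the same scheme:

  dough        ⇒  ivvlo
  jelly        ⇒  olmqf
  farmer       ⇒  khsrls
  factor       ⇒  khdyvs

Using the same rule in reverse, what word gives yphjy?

tiger

Shifts by position in dough: pos 0: d→i (+5), pos 1: o→v (+7), pos 2: u→v (+1), pos 3: g→l (+5), pos 4: h→o (+7) — repeating every 3. It's a Vigenère-style cipher with numeric key [5,7,1]: position i shifts by key[i mod 3].
Reversing it on yphjy: y−5=t, p−7=i, h−1=g, j−5=e, y−7=r.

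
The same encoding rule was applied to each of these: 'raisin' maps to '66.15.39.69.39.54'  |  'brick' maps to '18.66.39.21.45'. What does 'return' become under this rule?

66.27.72.75.66.54

Each letter becomes 3×(its alphabet position, a=1..z=26) + 12.
On return: r=18→66, e=5→27, t=20→72, u=21→75, r=18→66, n=14→54.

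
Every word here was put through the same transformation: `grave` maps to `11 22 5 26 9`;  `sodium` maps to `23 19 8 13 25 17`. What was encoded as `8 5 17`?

g is letter #7 and maps to 11: an offset of 4. Letters become their 1-based position plus 4 (so a→5, b→6, …).
Reversing it on 8 5 17: 8→(8−4)÷1=4=d, 5→(5−4)÷1=1=a, 17→(17−4)÷1=13=m.

dam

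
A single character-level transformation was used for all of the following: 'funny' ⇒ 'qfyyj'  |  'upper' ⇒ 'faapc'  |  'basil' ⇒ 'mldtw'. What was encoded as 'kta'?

zip

Compare letters: f→q is +11, u→f is +11, n→y is +11 — a constant shift. This is a Caesar cipher with shift 11.
Decoding kta: k−11=z, t−11=i, a−11=p.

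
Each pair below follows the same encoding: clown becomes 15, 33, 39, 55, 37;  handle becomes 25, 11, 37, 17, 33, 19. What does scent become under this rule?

47, 15, 19, 37, 49

c(#3)→15 and l(#12)→33: differences scale by 2, so n = 2·pos + 9. Each letter becomes 2×(its alphabet position, a=1..z=26) + 9.
For scent: s=19→47, c=3→15, e=5→19, n=14→37, t=20→49.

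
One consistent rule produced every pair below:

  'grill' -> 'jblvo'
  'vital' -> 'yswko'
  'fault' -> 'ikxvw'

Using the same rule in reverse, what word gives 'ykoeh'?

Shifts by position in grill: pos 0: g→j (+3), pos 1: r→b (+10), pos 2: i→l (+3), pos 3: l→v (+10) — repeating every 2. The shifts repeat in a cycle of length 2: positions 0,1,… shift by +3, +10, then the pattern repeats.
Undoing it on ykoeh: y−3=v, k−10=a, o−3=l, e−10=u, h−3=e.

value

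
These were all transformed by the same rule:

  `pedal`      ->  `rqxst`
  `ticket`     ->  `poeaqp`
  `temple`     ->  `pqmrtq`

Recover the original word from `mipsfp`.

mutant

p(15)→r(17) and e(4)→q(16) fit y≡19x+18 (mod 26); the inverse of 19 mod 26 is 11. This is an affine cipher: with a=0,…,z=25, each position x becomes (19x+18) mod 26.
Reversing it on mipsfp: m(12)→11·(12−18)≡12=m; i(8)→11·(8−18)≡20=u; p(15)→11·(15−18)≡19=t; s(18)→11·(18−18)≡0=a; f(5)→11·(5−18)≡13=n; p(15)→11·(15−18)≡19=t (all mod 26).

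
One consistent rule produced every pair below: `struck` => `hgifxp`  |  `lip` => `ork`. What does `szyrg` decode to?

habit

Each pair mirrors across the alphabet (s↔h, t↔g, r↔i): positions sum to 25. Each letter is replaced by its mirror in the alphabet: a↔z, b↔y, c↔x, and so on (the Atbash cipher).
Reversing it on szyrg: s↔h, z↔a, y↔b, r↔i, g↔t.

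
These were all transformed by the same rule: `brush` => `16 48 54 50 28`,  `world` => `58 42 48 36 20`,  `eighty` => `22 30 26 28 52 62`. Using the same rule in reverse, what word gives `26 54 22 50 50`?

b(#2)→16 and r(#18)→48: differences scale by 2, so n = 2·pos + 12. Each letter becomes 2×(its alphabet position, a=1..z=26) + 12.
Decoding 26 54 22 50 50: 26→(26−12)÷2=7=g, 54→(54−12)÷2=21=u, 22→(22−12)÷2=5=e, 50→(50−12)÷2=19=s, 50→(50−12)÷2=19=s.

guess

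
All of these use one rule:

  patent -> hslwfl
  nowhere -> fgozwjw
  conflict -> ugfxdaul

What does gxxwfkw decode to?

offense

Each letter is shifted forward by 18 in the alphabet (a Caesar shift of +18).
Decoding gxxwfkw: g−18=o, x−18=f, x−18=f, w−18=e, f−18=n, k−18=s, w−18=e.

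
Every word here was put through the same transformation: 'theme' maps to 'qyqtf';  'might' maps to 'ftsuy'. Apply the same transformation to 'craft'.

frmdo

The output letters match the input read backwards, each shifted +12: theme reversed is emeht. Two steps: reverse the string, then apply a Caesar shift of +12.
For craft: reverse → tfarc; then shift: t+12=f, f+12=r, a+12=m, r+12=d, c+12=o.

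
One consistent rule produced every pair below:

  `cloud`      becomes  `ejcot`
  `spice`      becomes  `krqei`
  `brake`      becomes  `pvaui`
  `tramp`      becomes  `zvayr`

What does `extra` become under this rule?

This is an affine cipher: with a=0,…,z=25, each position x becomes (15x+0) mod 26.
On extra: e(4)→15·4+0≡8=i; x(23)→15·23+0≡7=h; t(19)→15·19+0≡25=z; r(17)→15·17+0≡21=v; a(0)→15·0+0≡0=a (all mod 26).

ihzva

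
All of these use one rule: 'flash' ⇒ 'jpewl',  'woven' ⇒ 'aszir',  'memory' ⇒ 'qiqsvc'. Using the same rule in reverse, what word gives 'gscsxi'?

coyote

Compare letters: f→j is +4, l→p is +4, a→e is +4 — a constant shift. Each letter is shifted forward by 4 in the alphabet (a Caesar shift of +4).
Undoing it on gscsxi: g−4=c, s−4=o, c−4=y, s−4=o, x−4=t, i−4=e.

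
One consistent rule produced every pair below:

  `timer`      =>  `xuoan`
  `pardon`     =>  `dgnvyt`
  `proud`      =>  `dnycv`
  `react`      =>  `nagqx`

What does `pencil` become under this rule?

Each letter's alphabet position (a=0..z=25) is mapped through 5·x+6 mod 26 — an affine cipher.
Applying it to pencil: p(15)→5·15+6≡3=d; e(4)→5·4+6≡0=a; n(13)→5·13+6≡19=t; c(2)→5·2+6≡16=q; i(8)→5·8+6≡20=u; l(11)→5·11+6≡9=j (all mod 26).

datquj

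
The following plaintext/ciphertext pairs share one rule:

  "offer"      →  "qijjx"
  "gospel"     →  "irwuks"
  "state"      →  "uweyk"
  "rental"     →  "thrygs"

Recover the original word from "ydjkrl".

waffle

The shift increases by 1 at each position, starting from +2: 2, 3, 4, ….
Undoing it on ydjkrl: y−2=w, d−3=a, j−4=f, k−5=f, r−6=l, l−7=e.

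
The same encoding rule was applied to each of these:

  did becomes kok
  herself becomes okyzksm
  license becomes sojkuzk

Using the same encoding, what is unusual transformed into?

Vowels shift forward by 6 and consonants shift forward by 7.
On unusual: u(vowel)+6=a, n(cons)+7=u, u(vowel)+6=a, s(cons)+7=z, u(vowel)+6=a, a(vowel)+6=g, l(cons)+7=s.

auazags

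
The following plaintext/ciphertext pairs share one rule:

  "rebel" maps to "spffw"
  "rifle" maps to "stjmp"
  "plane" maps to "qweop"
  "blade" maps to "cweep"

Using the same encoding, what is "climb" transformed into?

Shifts by position in rebel: pos 0: r→s (+1), pos 1: e→p (+11), pos 2: b→f (+4), pos 3: e→f (+1), pos 4: l→w (+11) — repeating every 3. A repeating key of period 3 is used — shifts +1, +11, +4 over and over.
For climb: c+1=d, l+11=w, i+4=m, m+1=n, b+11=m.

dwmnm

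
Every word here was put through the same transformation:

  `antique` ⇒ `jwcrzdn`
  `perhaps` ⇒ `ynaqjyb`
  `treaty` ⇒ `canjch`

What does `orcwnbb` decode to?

fitness

It's a constant shift of +9 (ROT9).
Undoing it on orcwnbb: o−9=f, r−9=i, c−9=t, w−9=n, n−9=e, b−9=s, b−9=s.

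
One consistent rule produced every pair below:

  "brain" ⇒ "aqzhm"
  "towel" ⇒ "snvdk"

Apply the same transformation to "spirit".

Compare letters: b→a is +25, r→q is +25, a→z is +25 — a constant shift. This is a Caesar cipher with shift 25.
For spirit: s+25=r, p+25=o, i+25=h, r+25=q, i+25=h, t+25=s.

rohqhs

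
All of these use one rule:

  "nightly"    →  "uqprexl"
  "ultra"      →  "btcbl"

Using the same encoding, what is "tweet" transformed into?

In nightly: n→u is +7, i→q is +8, g→p is +9, h→r is +10 — the shift increases by 1 each position. The shift increases by 1 at each position, starting from +7: 7, 8, 9, ….
Applying it to tweet: t+7=a, w+8=e, e+9=n, e+10=o, t+11=e.

aenoe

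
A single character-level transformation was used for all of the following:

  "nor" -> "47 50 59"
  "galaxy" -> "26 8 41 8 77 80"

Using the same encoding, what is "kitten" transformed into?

38 32 65 65 20 47

With a=1..z=26, the number is 3·pos + 5.
Applying it to kitten: k=11→38, i=9→32, t=20→65, t=20→65, e=5→20, n=14→47.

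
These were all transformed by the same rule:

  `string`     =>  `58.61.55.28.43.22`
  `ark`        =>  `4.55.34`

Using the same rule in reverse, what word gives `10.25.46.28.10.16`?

Each letter becomes 3×(its alphabet position, a=1..z=26) + 1.
Decoding 10.25.46.28.10.16: 10→(10−1)÷3=3=c, 25→(25−1)÷3=8=h, 46→(46−1)÷3=15=o, 28→(28−1)÷3=9=i, 10→(10−1)÷3=3=c, 16→(16−1)÷3=5=e.

choice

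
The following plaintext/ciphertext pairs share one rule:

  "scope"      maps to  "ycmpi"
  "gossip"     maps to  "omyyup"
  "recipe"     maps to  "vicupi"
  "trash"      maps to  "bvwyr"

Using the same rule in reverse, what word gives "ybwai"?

s(18)→y(24) and c(2)→c(2) fit y≡3x+22 (mod 26); the inverse of 3 mod 26 is 9. Treating letters as 0–25, the rule is x ↦ 3x + 22 (mod 26).
Reversing it on ybwai: y(24)→9·(24−22)≡18=s; b(1)→9·(1−22)≡19=t; w(22)→9·(22−22)≡0=a; a(0)→9·(0−22)≡10=k; i(8)→9·(8−22)≡4=e (all mod 26).

stake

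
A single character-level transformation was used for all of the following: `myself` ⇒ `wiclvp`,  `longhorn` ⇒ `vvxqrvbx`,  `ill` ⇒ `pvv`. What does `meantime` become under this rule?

wlhxdpwl

The shift depends on letter class: consonant m→w is +10, but vowel e→l is +7. Vowels shift forward by 7 and consonants shift forward by 10.
Applying it to meantime: m(cons)+10=w, e(vowel)+7=l, a(vowel)+7=h, n(cons)+10=x, t(cons)+10=d, i(vowel)+7=p, m(cons)+10=w, e(vowel)+7=l.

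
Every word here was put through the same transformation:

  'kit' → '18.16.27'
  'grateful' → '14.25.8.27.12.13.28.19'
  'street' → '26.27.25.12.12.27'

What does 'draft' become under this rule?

11.25.8.13.27

k is letter #11 and maps to 18: an offset of 7. Each letter is replaced by its alphabet position (a=1..z=26) + 7.
For draft: d=4→11, r=18→25, a=1→8, f=6→13, t=20→27.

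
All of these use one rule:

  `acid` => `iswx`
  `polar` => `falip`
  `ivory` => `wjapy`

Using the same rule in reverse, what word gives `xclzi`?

a(0)→i(8) and c(2)→s(18) fit y≡5x+8 (mod 26); the inverse of 5 mod 26 is 21. This is an affine cipher: with a=0,…,z=25, each position x becomes (5x+8) mod 26.
Undoing it on xclzi: x(23)→21·(23−8)≡3=d; c(2)→21·(2−8)≡4=e; l(11)→21·(11−8)≡11=l; z(25)→21·(25−8)≡19=t; i(8)→21·(8−8)≡0=a (all mod 26).

delta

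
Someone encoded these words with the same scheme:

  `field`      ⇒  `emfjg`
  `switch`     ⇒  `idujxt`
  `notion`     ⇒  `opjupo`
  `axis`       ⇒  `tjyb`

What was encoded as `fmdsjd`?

Read the word backwards and shift each letter +1.
Decoding fmdsjd: shift back: f−1=e, m−1=l, d−1=c, s−1=r, j−1=i, d−1=c → elcric; then reverse → circle.

circle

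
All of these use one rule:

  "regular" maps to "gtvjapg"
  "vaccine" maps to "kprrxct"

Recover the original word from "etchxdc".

pension

Compare letters: r→g is +15, e→t is +15, g→v is +15 — a constant shift. This is a Caesar cipher with shift 15.
Decoding etchxdc: e−15=p, t−15=e, c−15=n, h−15=s, x−15=i, d−15=o, c−15=n.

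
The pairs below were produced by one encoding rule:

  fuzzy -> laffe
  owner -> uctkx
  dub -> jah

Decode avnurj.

uphold

Compare letters: f→l is +6, u→a is +6, z→f is +6 — a constant shift. It's a constant shift of +6 (ROT6).
Undoing it on avnurj: a−6=u, v−6=p, n−6=h, u−6=o, r−6=l, j−6=d.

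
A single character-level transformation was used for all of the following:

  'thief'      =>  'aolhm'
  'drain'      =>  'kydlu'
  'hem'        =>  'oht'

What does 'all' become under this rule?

Two shifts are in play — +3 for a/e/i/o/u, +7 for every other letter.
For all: a(vowel)+3=d, l(cons)+7=s, l(cons)+7=s.

dss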